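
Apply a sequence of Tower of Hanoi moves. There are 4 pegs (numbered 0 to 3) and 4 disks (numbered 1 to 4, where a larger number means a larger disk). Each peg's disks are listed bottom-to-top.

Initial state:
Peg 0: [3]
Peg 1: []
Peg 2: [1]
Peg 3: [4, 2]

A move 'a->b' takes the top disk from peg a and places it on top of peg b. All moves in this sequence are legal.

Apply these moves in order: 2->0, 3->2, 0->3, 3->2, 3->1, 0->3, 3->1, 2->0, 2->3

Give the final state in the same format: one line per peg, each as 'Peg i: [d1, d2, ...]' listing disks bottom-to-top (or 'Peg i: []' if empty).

Answer: Peg 0: [1]
Peg 1: [4, 3]
Peg 2: []
Peg 3: [2]

Derivation:
After move 1 (2->0):
Peg 0: [3, 1]
Peg 1: []
Peg 2: []
Peg 3: [4, 2]

After move 2 (3->2):
Peg 0: [3, 1]
Peg 1: []
Peg 2: [2]
Peg 3: [4]

After move 3 (0->3):
Peg 0: [3]
Peg 1: []
Peg 2: [2]
Peg 3: [4, 1]

After move 4 (3->2):
Peg 0: [3]
Peg 1: []
Peg 2: [2, 1]
Peg 3: [4]

After move 5 (3->1):
Peg 0: [3]
Peg 1: [4]
Peg 2: [2, 1]
Peg 3: []

After move 6 (0->3):
Peg 0: []
Peg 1: [4]
Peg 2: [2, 1]
Peg 3: [3]

After move 7 (3->1):
Peg 0: []
Peg 1: [4, 3]
Peg 2: [2, 1]
Peg 3: []

After move 8 (2->0):
Peg 0: [1]
Peg 1: [4, 3]
Peg 2: [2]
Peg 3: []

After move 9 (2->3):
Peg 0: [1]
Peg 1: [4, 3]
Peg 2: []
Peg 3: [2]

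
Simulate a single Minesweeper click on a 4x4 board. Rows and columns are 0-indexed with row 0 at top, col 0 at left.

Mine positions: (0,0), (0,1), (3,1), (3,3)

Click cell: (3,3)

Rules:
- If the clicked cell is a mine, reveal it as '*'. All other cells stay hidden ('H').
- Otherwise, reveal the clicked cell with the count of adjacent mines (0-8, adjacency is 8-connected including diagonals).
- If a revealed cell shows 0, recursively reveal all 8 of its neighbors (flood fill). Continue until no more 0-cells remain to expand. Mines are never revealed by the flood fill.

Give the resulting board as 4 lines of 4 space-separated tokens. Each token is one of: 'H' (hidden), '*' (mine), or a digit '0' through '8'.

H H H H
H H H H
H H H H
H H H *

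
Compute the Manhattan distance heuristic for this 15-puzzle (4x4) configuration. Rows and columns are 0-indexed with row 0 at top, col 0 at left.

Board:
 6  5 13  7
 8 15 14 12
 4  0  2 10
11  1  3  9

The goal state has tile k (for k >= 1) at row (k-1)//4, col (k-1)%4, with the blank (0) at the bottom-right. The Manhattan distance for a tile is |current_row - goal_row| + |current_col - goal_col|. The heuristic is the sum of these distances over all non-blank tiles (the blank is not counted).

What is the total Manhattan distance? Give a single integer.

Tile 6: at (0,0), goal (1,1), distance |0-1|+|0-1| = 2
Tile 5: at (0,1), goal (1,0), distance |0-1|+|1-0| = 2
Tile 13: at (0,2), goal (3,0), distance |0-3|+|2-0| = 5
Tile 7: at (0,3), goal (1,2), distance |0-1|+|3-2| = 2
Tile 8: at (1,0), goal (1,3), distance |1-1|+|0-3| = 3
Tile 15: at (1,1), goal (3,2), distance |1-3|+|1-2| = 3
Tile 14: at (1,2), goal (3,1), distance |1-3|+|2-1| = 3
Tile 12: at (1,3), goal (2,3), distance |1-2|+|3-3| = 1
Tile 4: at (2,0), goal (0,3), distance |2-0|+|0-3| = 5
Tile 2: at (2,2), goal (0,1), distance |2-0|+|2-1| = 3
Tile 10: at (2,3), goal (2,1), distance |2-2|+|3-1| = 2
Tile 11: at (3,0), goal (2,2), distance |3-2|+|0-2| = 3
Tile 1: at (3,1), goal (0,0), distance |3-0|+|1-0| = 4
Tile 3: at (3,2), goal (0,2), distance |3-0|+|2-2| = 3
Tile 9: at (3,3), goal (2,0), distance |3-2|+|3-0| = 4
Sum: 2 + 2 + 5 + 2 + 3 + 3 + 3 + 1 + 5 + 3 + 2 + 3 + 4 + 3 + 4 = 45

Answer: 45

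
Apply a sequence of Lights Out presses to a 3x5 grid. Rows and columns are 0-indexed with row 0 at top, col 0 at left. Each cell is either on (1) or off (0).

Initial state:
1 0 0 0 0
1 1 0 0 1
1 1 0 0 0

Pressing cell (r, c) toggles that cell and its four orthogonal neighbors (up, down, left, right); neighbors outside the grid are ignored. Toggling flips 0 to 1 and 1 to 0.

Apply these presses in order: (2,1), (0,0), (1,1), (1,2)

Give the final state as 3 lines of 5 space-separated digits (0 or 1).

Answer: 0 0 1 0 0
1 0 0 1 1
0 1 0 0 0

Derivation:
After press 1 at (2,1):
1 0 0 0 0
1 0 0 0 1
0 0 1 0 0

After press 2 at (0,0):
0 1 0 0 0
0 0 0 0 1
0 0 1 0 0

After press 3 at (1,1):
0 0 0 0 0
1 1 1 0 1
0 1 1 0 0

After press 4 at (1,2):
0 0 1 0 0
1 0 0 1 1
0 1 0 0 0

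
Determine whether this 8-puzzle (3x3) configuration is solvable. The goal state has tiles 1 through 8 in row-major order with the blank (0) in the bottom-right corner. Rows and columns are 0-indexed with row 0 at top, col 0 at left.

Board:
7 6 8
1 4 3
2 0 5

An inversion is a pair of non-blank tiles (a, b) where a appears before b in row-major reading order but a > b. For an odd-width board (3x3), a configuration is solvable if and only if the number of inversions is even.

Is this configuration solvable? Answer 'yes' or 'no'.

Answer: no

Derivation:
Inversions (pairs i<j in row-major order where tile[i] > tile[j] > 0): 19
19 is odd, so the puzzle is not solvable.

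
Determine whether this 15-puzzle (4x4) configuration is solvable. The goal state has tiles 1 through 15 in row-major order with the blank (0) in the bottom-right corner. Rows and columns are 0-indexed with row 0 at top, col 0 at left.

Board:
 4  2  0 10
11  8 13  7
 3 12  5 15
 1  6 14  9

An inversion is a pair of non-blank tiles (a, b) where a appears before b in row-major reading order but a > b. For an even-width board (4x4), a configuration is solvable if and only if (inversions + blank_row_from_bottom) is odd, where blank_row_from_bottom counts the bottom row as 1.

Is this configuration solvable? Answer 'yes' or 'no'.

Inversions: 45
Blank is in row 0 (0-indexed from top), which is row 4 counting from the bottom (bottom = 1).
45 + 4 = 49, which is odd, so the puzzle is solvable.

Answer: yes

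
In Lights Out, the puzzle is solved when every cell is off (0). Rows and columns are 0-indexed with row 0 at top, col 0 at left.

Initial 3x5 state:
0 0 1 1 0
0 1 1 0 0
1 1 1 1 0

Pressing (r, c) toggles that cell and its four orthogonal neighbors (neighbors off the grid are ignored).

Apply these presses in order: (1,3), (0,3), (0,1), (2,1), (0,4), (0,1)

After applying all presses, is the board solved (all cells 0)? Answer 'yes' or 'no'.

After press 1 at (1,3):
0 0 1 0 0
0 1 0 1 1
1 1 1 0 0

After press 2 at (0,3):
0 0 0 1 1
0 1 0 0 1
1 1 1 0 0

After press 3 at (0,1):
1 1 1 1 1
0 0 0 0 1
1 1 1 0 0

After press 4 at (2,1):
1 1 1 1 1
0 1 0 0 1
0 0 0 0 0

After press 5 at (0,4):
1 1 1 0 0
0 1 0 0 0
0 0 0 0 0

After press 6 at (0,1):
0 0 0 0 0
0 0 0 0 0
0 0 0 0 0

Lights still on: 0

Answer: yes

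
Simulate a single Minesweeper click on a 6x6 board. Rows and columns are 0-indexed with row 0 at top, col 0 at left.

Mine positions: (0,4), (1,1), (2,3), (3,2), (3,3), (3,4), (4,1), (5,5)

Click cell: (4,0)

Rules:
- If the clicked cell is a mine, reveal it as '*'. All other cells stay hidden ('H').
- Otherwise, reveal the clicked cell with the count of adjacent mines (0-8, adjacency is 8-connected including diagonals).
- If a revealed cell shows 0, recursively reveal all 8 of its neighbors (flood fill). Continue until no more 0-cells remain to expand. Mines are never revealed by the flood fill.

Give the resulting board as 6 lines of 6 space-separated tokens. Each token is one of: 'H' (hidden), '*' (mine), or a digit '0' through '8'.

H H H H H H
H H H H H H
H H H H H H
H H H H H H
1 H H H H H
H H H H H H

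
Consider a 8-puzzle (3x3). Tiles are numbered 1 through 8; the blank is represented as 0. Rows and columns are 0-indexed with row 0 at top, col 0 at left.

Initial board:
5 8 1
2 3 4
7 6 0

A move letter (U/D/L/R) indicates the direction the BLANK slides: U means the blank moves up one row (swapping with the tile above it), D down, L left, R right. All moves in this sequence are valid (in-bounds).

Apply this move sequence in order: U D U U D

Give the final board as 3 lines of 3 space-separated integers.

After move 1 (U):
5 8 1
2 3 0
7 6 4

After move 2 (D):
5 8 1
2 3 4
7 6 0

After move 3 (U):
5 8 1
2 3 0
7 6 4

After move 4 (U):
5 8 0
2 3 1
7 6 4

After move 5 (D):
5 8 1
2 3 0
7 6 4

Answer: 5 8 1
2 3 0
7 6 4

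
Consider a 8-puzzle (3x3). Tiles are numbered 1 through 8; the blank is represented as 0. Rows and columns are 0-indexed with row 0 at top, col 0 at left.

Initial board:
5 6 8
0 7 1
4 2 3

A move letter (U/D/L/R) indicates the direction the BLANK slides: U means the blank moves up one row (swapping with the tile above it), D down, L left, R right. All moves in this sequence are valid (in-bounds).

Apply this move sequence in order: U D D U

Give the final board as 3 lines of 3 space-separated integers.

Answer: 5 6 8
0 7 1
4 2 3

Derivation:
After move 1 (U):
0 6 8
5 7 1
4 2 3

After move 2 (D):
5 6 8
0 7 1
4 2 3

After move 3 (D):
5 6 8
4 7 1
0 2 3

After move 4 (U):
5 6 8
0 7 1
4 2 3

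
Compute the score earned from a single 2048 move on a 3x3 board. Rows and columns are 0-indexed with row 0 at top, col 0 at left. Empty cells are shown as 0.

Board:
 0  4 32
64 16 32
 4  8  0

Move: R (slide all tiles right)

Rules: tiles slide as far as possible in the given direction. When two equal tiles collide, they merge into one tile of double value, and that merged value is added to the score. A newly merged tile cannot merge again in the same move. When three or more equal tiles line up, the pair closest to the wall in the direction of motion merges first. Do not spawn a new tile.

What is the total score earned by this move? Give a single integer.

Slide right:
row 0: [0, 4, 32] -> [0, 4, 32]  score +0 (running 0)
row 1: [64, 16, 32] -> [64, 16, 32]  score +0 (running 0)
row 2: [4, 8, 0] -> [0, 4, 8]  score +0 (running 0)
Board after move:
 0  4 32
64 16 32
 0  4  8

Answer: 0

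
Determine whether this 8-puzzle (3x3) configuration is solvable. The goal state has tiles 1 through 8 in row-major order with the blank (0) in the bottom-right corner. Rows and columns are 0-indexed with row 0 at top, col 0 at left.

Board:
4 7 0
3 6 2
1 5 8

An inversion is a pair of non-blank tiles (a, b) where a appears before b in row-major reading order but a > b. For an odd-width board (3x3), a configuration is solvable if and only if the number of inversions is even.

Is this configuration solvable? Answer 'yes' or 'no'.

Inversions (pairs i<j in row-major order where tile[i] > tile[j] > 0): 14
14 is even, so the puzzle is solvable.

Answer: yes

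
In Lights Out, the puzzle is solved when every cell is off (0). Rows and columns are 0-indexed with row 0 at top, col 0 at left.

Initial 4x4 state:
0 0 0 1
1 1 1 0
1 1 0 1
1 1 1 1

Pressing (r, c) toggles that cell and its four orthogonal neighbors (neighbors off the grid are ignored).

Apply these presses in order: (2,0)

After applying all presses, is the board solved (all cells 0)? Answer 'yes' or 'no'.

After press 1 at (2,0):
0 0 0 1
0 1 1 0
0 0 0 1
0 1 1 1

Lights still on: 7

Answer: no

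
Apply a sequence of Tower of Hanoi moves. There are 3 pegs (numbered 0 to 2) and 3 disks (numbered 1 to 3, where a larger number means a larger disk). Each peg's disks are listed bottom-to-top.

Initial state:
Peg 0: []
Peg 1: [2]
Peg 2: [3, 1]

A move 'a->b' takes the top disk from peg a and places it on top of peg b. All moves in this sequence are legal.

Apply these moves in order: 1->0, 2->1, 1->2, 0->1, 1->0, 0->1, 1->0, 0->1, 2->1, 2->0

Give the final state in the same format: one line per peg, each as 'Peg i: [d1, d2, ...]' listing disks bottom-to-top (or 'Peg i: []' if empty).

Answer: Peg 0: [3]
Peg 1: [2, 1]
Peg 2: []

Derivation:
After move 1 (1->0):
Peg 0: [2]
Peg 1: []
Peg 2: [3, 1]

After move 2 (2->1):
Peg 0: [2]
Peg 1: [1]
Peg 2: [3]

After move 3 (1->2):
Peg 0: [2]
Peg 1: []
Peg 2: [3, 1]

After move 4 (0->1):
Peg 0: []
Peg 1: [2]
Peg 2: [3, 1]

After move 5 (1->0):
Peg 0: [2]
Peg 1: []
Peg 2: [3, 1]

After move 6 (0->1):
Peg 0: []
Peg 1: [2]
Peg 2: [3, 1]

After move 7 (1->0):
Peg 0: [2]
Peg 1: []
Peg 2: [3, 1]

After move 8 (0->1):
Peg 0: []
Peg 1: [2]
Peg 2: [3, 1]

After move 9 (2->1):
Peg 0: []
Peg 1: [2, 1]
Peg 2: [3]

After move 10 (2->0):
Peg 0: [3]
Peg 1: [2, 1]
Peg 2: []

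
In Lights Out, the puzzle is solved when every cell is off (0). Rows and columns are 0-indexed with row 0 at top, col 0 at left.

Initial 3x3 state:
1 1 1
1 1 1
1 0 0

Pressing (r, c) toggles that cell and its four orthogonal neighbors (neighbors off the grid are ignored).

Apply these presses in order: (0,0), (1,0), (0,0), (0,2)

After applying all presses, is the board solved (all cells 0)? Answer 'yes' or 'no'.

Answer: yes

Derivation:
After press 1 at (0,0):
0 0 1
0 1 1
1 0 0

After press 2 at (1,0):
1 0 1
1 0 1
0 0 0

After press 3 at (0,0):
0 1 1
0 0 1
0 0 0

After press 4 at (0,2):
0 0 0
0 0 0
0 0 0

Lights still on: 0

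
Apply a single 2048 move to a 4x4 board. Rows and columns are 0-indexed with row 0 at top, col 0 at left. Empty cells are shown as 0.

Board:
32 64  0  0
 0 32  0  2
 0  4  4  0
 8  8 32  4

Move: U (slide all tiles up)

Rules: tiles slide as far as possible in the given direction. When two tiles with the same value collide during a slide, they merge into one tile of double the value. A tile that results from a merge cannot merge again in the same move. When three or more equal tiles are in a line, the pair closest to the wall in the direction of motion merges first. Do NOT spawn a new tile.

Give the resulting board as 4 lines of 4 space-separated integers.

Answer: 32 64  4  2
 8 32 32  4
 0  4  0  0
 0  8  0  0

Derivation:
Slide up:
col 0: [32, 0, 0, 8] -> [32, 8, 0, 0]
col 1: [64, 32, 4, 8] -> [64, 32, 4, 8]
col 2: [0, 0, 4, 32] -> [4, 32, 0, 0]
col 3: [0, 2, 0, 4] -> [2, 4, 0, 0]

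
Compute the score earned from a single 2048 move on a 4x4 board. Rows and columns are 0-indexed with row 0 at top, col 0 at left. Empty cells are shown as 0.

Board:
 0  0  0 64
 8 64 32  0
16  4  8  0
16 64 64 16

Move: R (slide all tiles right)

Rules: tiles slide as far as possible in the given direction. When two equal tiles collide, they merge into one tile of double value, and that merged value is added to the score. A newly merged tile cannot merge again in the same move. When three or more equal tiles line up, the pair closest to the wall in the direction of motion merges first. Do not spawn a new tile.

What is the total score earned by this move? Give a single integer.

Slide right:
row 0: [0, 0, 0, 64] -> [0, 0, 0, 64]  score +0 (running 0)
row 1: [8, 64, 32, 0] -> [0, 8, 64, 32]  score +0 (running 0)
row 2: [16, 4, 8, 0] -> [0, 16, 4, 8]  score +0 (running 0)
row 3: [16, 64, 64, 16] -> [0, 16, 128, 16]  score +128 (running 128)
Board after move:
  0   0   0  64
  0   8  64  32
  0  16   4   8
  0  16 128  16

Answer: 128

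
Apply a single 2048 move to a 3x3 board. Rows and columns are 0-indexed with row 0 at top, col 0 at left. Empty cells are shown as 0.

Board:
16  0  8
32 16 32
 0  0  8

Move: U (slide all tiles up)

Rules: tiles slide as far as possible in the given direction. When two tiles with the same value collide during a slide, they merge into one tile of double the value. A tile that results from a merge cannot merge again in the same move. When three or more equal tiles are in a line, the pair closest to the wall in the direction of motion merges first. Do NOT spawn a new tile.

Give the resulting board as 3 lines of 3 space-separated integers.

Slide up:
col 0: [16, 32, 0] -> [16, 32, 0]
col 1: [0, 16, 0] -> [16, 0, 0]
col 2: [8, 32, 8] -> [8, 32, 8]

Answer: 16 16  8
32  0 32
 0  0  8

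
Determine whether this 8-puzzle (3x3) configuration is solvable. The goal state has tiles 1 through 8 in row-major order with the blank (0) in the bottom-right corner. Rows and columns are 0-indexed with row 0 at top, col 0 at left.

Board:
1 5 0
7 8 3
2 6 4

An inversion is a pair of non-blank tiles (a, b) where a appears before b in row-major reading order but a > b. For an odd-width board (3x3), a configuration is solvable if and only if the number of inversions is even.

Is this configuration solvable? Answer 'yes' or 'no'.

Answer: no

Derivation:
Inversions (pairs i<j in row-major order where tile[i] > tile[j] > 0): 13
13 is odd, so the puzzle is not solvable.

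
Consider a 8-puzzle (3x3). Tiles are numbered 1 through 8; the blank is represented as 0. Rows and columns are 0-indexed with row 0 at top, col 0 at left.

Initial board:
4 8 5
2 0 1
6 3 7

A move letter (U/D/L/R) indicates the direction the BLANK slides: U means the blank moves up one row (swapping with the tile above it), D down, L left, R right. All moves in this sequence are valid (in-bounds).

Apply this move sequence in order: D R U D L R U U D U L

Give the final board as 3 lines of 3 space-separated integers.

After move 1 (D):
4 8 5
2 3 1
6 0 7

After move 2 (R):
4 8 5
2 3 1
6 7 0

After move 3 (U):
4 8 5
2 3 0
6 7 1

After move 4 (D):
4 8 5
2 3 1
6 7 0

After move 5 (L):
4 8 5
2 3 1
6 0 7

After move 6 (R):
4 8 5
2 3 1
6 7 0

After move 7 (U):
4 8 5
2 3 0
6 7 1

After move 8 (U):
4 8 0
2 3 5
6 7 1

After move 9 (D):
4 8 5
2 3 0
6 7 1

After move 10 (U):
4 8 0
2 3 5
6 7 1

After move 11 (L):
4 0 8
2 3 5
6 7 1

Answer: 4 0 8
2 3 5
6 7 1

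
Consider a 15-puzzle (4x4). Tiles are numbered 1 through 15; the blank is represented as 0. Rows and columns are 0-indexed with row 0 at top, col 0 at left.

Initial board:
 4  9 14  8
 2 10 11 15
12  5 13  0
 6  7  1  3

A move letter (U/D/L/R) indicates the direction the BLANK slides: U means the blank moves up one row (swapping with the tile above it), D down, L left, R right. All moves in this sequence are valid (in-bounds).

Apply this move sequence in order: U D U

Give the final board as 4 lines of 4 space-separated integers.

After move 1 (U):
 4  9 14  8
 2 10 11  0
12  5 13 15
 6  7  1  3

After move 2 (D):
 4  9 14  8
 2 10 11 15
12  5 13  0
 6  7  1  3

After move 3 (U):
 4  9 14  8
 2 10 11  0
12  5 13 15
 6  7  1  3

Answer:  4  9 14  8
 2 10 11  0
12  5 13 15
 6  7  1  3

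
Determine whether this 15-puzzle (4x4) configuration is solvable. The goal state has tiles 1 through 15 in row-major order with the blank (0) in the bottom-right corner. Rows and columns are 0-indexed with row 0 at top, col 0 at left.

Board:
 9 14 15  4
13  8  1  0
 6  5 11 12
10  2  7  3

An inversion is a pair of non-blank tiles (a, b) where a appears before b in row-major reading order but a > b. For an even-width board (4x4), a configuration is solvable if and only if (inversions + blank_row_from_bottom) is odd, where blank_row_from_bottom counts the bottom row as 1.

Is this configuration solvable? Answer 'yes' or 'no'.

Answer: yes

Derivation:
Inversions: 68
Blank is in row 1 (0-indexed from top), which is row 3 counting from the bottom (bottom = 1).
68 + 3 = 71, which is odd, so the puzzle is solvable.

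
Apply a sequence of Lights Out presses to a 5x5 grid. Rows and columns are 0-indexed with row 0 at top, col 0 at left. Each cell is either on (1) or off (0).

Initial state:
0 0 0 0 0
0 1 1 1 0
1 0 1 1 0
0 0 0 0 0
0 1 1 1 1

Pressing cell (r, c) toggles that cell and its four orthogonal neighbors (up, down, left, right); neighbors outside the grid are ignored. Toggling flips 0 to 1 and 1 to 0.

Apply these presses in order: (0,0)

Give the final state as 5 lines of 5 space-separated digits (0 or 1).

After press 1 at (0,0):
1 1 0 0 0
1 1 1 1 0
1 0 1 1 0
0 0 0 0 0
0 1 1 1 1

Answer: 1 1 0 0 0
1 1 1 1 0
1 0 1 1 0
0 0 0 0 0
0 1 1 1 1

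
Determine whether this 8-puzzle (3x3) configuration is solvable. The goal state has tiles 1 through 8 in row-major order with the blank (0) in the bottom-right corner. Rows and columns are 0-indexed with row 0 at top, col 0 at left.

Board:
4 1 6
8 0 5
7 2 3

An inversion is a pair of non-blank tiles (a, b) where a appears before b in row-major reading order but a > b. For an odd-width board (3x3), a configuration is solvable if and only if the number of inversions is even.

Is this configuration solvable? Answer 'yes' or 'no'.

Inversions (pairs i<j in row-major order where tile[i] > tile[j] > 0): 14
14 is even, so the puzzle is solvable.

Answer: yes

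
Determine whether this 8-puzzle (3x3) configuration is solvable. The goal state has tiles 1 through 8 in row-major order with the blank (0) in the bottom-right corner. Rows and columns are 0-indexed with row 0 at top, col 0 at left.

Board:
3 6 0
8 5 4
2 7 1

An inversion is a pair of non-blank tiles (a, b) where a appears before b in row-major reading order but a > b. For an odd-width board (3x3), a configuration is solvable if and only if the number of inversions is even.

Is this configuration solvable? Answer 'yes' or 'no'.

Answer: yes

Derivation:
Inversions (pairs i<j in row-major order where tile[i] > tile[j] > 0): 18
18 is even, so the puzzle is solvable.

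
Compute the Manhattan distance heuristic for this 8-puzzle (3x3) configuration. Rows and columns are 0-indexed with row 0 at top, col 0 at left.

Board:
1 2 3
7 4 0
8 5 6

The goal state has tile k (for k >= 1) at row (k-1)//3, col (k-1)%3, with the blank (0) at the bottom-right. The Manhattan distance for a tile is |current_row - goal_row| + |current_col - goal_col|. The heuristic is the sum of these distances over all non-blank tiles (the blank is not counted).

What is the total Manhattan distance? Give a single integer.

Answer: 5

Derivation:
Tile 1: at (0,0), goal (0,0), distance |0-0|+|0-0| = 0
Tile 2: at (0,1), goal (0,1), distance |0-0|+|1-1| = 0
Tile 3: at (0,2), goal (0,2), distance |0-0|+|2-2| = 0
Tile 7: at (1,0), goal (2,0), distance |1-2|+|0-0| = 1
Tile 4: at (1,1), goal (1,0), distance |1-1|+|1-0| = 1
Tile 8: at (2,0), goal (2,1), distance |2-2|+|0-1| = 1
Tile 5: at (2,1), goal (1,1), distance |2-1|+|1-1| = 1
Tile 6: at (2,2), goal (1,2), distance |2-1|+|2-2| = 1
Sum: 0 + 0 + 0 + 1 + 1 + 1 + 1 + 1 = 5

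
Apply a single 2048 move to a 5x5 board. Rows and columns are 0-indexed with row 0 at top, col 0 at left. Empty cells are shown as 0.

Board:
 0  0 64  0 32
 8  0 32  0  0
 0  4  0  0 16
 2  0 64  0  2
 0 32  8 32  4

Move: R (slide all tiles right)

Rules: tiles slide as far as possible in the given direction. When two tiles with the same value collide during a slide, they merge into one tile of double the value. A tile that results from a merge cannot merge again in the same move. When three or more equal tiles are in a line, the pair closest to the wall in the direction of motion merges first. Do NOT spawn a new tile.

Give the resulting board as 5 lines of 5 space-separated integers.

Slide right:
row 0: [0, 0, 64, 0, 32] -> [0, 0, 0, 64, 32]
row 1: [8, 0, 32, 0, 0] -> [0, 0, 0, 8, 32]
row 2: [0, 4, 0, 0, 16] -> [0, 0, 0, 4, 16]
row 3: [2, 0, 64, 0, 2] -> [0, 0, 2, 64, 2]
row 4: [0, 32, 8, 32, 4] -> [0, 32, 8, 32, 4]

Answer:  0  0  0 64 32
 0  0  0  8 32
 0  0  0  4 16
 0  0  2 64  2
 0 32  8 32  4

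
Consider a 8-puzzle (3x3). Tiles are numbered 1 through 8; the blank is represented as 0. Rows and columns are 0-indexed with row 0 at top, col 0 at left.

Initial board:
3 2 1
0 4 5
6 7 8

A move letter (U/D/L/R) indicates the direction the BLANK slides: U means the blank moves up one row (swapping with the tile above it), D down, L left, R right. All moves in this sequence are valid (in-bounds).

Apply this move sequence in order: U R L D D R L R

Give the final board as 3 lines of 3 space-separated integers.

Answer: 3 2 1
6 4 5
7 0 8

Derivation:
After move 1 (U):
0 2 1
3 4 5
6 7 8

After move 2 (R):
2 0 1
3 4 5
6 7 8

After move 3 (L):
0 2 1
3 4 5
6 7 8

After move 4 (D):
3 2 1
0 4 5
6 7 8

After move 5 (D):
3 2 1
6 4 5
0 7 8

After move 6 (R):
3 2 1
6 4 5
7 0 8

After move 7 (L):
3 2 1
6 4 5
0 7 8

After move 8 (R):
3 2 1
6 4 5
7 0 8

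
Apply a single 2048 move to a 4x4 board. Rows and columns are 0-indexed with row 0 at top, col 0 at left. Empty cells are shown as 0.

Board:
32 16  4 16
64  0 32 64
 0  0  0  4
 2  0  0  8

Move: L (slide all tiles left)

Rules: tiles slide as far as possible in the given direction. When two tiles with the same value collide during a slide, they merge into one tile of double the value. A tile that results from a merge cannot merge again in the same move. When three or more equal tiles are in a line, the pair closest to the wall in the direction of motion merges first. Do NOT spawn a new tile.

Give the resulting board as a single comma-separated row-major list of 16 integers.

Answer: 32, 16, 4, 16, 64, 32, 64, 0, 4, 0, 0, 0, 2, 8, 0, 0

Derivation:
Slide left:
row 0: [32, 16, 4, 16] -> [32, 16, 4, 16]
row 1: [64, 0, 32, 64] -> [64, 32, 64, 0]
row 2: [0, 0, 0, 4] -> [4, 0, 0, 0]
row 3: [2, 0, 0, 8] -> [2, 8, 0, 0]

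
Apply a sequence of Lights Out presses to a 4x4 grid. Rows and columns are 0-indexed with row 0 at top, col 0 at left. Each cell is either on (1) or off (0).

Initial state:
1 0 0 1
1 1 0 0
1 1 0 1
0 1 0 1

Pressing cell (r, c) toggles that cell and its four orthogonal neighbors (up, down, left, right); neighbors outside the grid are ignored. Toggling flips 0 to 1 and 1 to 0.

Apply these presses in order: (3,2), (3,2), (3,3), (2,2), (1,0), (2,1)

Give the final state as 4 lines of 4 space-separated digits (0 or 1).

Answer: 0 0 0 1
0 1 1 0
1 1 0 1
0 0 0 0

Derivation:
After press 1 at (3,2):
1 0 0 1
1 1 0 0
1 1 1 1
0 0 1 0

After press 2 at (3,2):
1 0 0 1
1 1 0 0
1 1 0 1
0 1 0 1

After press 3 at (3,3):
1 0 0 1
1 1 0 0
1 1 0 0
0 1 1 0

After press 4 at (2,2):
1 0 0 1
1 1 1 0
1 0 1 1
0 1 0 0

After press 5 at (1,0):
0 0 0 1
0 0 1 0
0 0 1 1
0 1 0 0

After press 6 at (2,1):
0 0 0 1
0 1 1 0
1 1 0 1
0 0 0 0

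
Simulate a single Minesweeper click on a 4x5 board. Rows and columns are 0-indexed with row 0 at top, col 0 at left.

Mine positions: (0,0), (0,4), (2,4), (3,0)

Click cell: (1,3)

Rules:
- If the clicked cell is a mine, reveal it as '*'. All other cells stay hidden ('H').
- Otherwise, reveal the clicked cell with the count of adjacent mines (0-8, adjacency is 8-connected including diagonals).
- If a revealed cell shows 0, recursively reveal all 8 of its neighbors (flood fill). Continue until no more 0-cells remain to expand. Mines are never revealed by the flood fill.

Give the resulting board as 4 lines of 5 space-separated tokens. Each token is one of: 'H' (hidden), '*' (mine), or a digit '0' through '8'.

H H H H H
H H H 2 H
H H H H H
H H H H H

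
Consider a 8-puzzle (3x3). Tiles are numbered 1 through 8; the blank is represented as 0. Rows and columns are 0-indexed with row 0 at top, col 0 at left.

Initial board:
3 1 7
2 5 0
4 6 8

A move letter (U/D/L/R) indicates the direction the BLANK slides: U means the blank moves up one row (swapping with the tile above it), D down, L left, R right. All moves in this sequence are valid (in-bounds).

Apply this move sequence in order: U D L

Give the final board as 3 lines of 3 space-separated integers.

After move 1 (U):
3 1 0
2 5 7
4 6 8

After move 2 (D):
3 1 7
2 5 0
4 6 8

After move 3 (L):
3 1 7
2 0 5
4 6 8

Answer: 3 1 7
2 0 5
4 6 8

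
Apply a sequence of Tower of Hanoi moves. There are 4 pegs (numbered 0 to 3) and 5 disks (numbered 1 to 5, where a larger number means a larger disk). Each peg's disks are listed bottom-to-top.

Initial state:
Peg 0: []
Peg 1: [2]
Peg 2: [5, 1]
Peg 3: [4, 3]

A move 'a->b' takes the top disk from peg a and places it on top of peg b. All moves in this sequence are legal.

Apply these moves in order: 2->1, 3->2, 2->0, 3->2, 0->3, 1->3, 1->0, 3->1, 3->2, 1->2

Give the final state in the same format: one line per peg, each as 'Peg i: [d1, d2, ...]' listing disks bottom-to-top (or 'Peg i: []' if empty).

Answer: Peg 0: [2]
Peg 1: []
Peg 2: [5, 4, 3, 1]
Peg 3: []

Derivation:
After move 1 (2->1):
Peg 0: []
Peg 1: [2, 1]
Peg 2: [5]
Peg 3: [4, 3]

After move 2 (3->2):
Peg 0: []
Peg 1: [2, 1]
Peg 2: [5, 3]
Peg 3: [4]

After move 3 (2->0):
Peg 0: [3]
Peg 1: [2, 1]
Peg 2: [5]
Peg 3: [4]

After move 4 (3->2):
Peg 0: [3]
Peg 1: [2, 1]
Peg 2: [5, 4]
Peg 3: []

After move 5 (0->3):
Peg 0: []
Peg 1: [2, 1]
Peg 2: [5, 4]
Peg 3: [3]

After move 6 (1->3):
Peg 0: []
Peg 1: [2]
Peg 2: [5, 4]
Peg 3: [3, 1]

After move 7 (1->0):
Peg 0: [2]
Peg 1: []
Peg 2: [5, 4]
Peg 3: [3, 1]

After move 8 (3->1):
Peg 0: [2]
Peg 1: [1]
Peg 2: [5, 4]
Peg 3: [3]

After move 9 (3->2):
Peg 0: [2]
Peg 1: [1]
Peg 2: [5, 4, 3]
Peg 3: []

After move 10 (1->2):
Peg 0: [2]
Peg 1: []
Peg 2: [5, 4, 3, 1]
Peg 3: []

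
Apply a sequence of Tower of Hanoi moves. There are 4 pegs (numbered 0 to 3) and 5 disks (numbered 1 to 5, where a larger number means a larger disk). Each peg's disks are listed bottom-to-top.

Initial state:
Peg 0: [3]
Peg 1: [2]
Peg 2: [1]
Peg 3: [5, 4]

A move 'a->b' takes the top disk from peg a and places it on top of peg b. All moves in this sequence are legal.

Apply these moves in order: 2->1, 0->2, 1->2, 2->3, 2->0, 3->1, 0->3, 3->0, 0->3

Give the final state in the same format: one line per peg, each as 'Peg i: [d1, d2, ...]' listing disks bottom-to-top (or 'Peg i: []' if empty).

After move 1 (2->1):
Peg 0: [3]
Peg 1: [2, 1]
Peg 2: []
Peg 3: [5, 4]

After move 2 (0->2):
Peg 0: []
Peg 1: [2, 1]
Peg 2: [3]
Peg 3: [5, 4]

After move 3 (1->2):
Peg 0: []
Peg 1: [2]
Peg 2: [3, 1]
Peg 3: [5, 4]

After move 4 (2->3):
Peg 0: []
Peg 1: [2]
Peg 2: [3]
Peg 3: [5, 4, 1]

After move 5 (2->0):
Peg 0: [3]
Peg 1: [2]
Peg 2: []
Peg 3: [5, 4, 1]

After move 6 (3->1):
Peg 0: [3]
Peg 1: [2, 1]
Peg 2: []
Peg 3: [5, 4]

After move 7 (0->3):
Peg 0: []
Peg 1: [2, 1]
Peg 2: []
Peg 3: [5, 4, 3]

After move 8 (3->0):
Peg 0: [3]
Peg 1: [2, 1]
Peg 2: []
Peg 3: [5, 4]

After move 9 (0->3):
Peg 0: []
Peg 1: [2, 1]
Peg 2: []
Peg 3: [5, 4, 3]

Answer: Peg 0: []
Peg 1: [2, 1]
Peg 2: []
Peg 3: [5, 4, 3]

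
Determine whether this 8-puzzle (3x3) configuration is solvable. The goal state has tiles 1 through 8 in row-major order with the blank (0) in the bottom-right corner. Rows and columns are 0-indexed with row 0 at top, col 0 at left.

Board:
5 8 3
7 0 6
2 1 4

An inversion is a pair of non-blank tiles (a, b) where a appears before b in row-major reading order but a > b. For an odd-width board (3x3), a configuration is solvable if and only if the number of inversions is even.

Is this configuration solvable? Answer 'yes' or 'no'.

Inversions (pairs i<j in row-major order where tile[i] > tile[j] > 0): 20
20 is even, so the puzzle is solvable.

Answer: yes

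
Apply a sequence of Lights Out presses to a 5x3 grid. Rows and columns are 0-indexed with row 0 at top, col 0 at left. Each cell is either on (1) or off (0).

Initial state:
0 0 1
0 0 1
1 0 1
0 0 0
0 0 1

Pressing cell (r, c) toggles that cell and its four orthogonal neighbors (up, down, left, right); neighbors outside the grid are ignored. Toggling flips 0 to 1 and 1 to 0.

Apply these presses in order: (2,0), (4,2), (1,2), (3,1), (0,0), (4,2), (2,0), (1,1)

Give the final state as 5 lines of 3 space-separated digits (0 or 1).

After press 1 at (2,0):
0 0 1
1 0 1
0 1 1
1 0 0
0 0 1

After press 2 at (4,2):
0 0 1
1 0 1
0 1 1
1 0 1
0 1 0

After press 3 at (1,2):
0 0 0
1 1 0
0 1 0
1 0 1
0 1 0

After press 4 at (3,1):
0 0 0
1 1 0
0 0 0
0 1 0
0 0 0

After press 5 at (0,0):
1 1 0
0 1 0
0 0 0
0 1 0
0 0 0

After press 6 at (4,2):
1 1 0
0 1 0
0 0 0
0 1 1
0 1 1

After press 7 at (2,0):
1 1 0
1 1 0
1 1 0
1 1 1
0 1 1

After press 8 at (1,1):
1 0 0
0 0 1
1 0 0
1 1 1
0 1 1

Answer: 1 0 0
0 0 1
1 0 0
1 1 1
0 1 1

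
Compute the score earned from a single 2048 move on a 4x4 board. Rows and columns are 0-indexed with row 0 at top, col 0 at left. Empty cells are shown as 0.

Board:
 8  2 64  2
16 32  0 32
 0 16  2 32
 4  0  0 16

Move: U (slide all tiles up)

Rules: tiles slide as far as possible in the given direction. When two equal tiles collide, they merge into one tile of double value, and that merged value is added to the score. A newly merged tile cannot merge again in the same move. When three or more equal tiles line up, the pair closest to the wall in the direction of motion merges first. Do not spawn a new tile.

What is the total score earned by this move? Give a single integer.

Slide up:
col 0: [8, 16, 0, 4] -> [8, 16, 4, 0]  score +0 (running 0)
col 1: [2, 32, 16, 0] -> [2, 32, 16, 0]  score +0 (running 0)
col 2: [64, 0, 2, 0] -> [64, 2, 0, 0]  score +0 (running 0)
col 3: [2, 32, 32, 16] -> [2, 64, 16, 0]  score +64 (running 64)
Board after move:
 8  2 64  2
16 32  2 64
 4 16  0 16
 0  0  0  0

Answer: 64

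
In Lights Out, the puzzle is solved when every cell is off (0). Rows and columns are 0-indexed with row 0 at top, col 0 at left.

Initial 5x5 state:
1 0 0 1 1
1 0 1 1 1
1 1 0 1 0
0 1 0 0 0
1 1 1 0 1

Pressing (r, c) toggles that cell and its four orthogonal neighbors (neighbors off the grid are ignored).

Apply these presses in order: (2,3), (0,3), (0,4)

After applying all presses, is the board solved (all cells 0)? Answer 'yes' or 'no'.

After press 1 at (2,3):
1 0 0 1 1
1 0 1 0 1
1 1 1 0 1
0 1 0 1 0
1 1 1 0 1

After press 2 at (0,3):
1 0 1 0 0
1 0 1 1 1
1 1 1 0 1
0 1 0 1 0
1 1 1 0 1

After press 3 at (0,4):
1 0 1 1 1
1 0 1 1 0
1 1 1 0 1
0 1 0 1 0
1 1 1 0 1

Lights still on: 17

Answer: no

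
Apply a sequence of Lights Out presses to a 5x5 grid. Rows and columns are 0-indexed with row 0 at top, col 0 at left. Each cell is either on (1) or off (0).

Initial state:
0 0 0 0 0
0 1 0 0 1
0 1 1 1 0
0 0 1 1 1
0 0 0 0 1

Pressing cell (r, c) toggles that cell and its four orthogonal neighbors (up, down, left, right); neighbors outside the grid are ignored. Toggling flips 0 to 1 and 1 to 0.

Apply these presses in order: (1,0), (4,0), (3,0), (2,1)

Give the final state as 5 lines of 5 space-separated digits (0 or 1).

Answer: 1 0 0 0 0
1 1 0 0 1
1 0 0 1 0
0 0 1 1 1
0 1 0 0 1

Derivation:
After press 1 at (1,0):
1 0 0 0 0
1 0 0 0 1
1 1 1 1 0
0 0 1 1 1
0 0 0 0 1

After press 2 at (4,0):
1 0 0 0 0
1 0 0 0 1
1 1 1 1 0
1 0 1 1 1
1 1 0 0 1

After press 3 at (3,0):
1 0 0 0 0
1 0 0 0 1
0 1 1 1 0
0 1 1 1 1
0 1 0 0 1

After press 4 at (2,1):
1 0 0 0 0
1 1 0 0 1
1 0 0 1 0
0 0 1 1 1
0 1 0 0 1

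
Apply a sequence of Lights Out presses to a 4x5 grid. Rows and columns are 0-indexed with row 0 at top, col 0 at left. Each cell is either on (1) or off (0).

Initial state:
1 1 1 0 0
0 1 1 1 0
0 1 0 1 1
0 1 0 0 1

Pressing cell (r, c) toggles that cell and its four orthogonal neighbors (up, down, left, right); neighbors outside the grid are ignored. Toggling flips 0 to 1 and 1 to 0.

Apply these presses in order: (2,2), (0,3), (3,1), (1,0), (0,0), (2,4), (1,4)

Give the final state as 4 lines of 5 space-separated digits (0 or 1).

Answer: 1 0 0 1 0
0 0 0 1 0
1 1 1 1 1
1 0 0 0 0

Derivation:
After press 1 at (2,2):
1 1 1 0 0
0 1 0 1 0
0 0 1 0 1
0 1 1 0 1

After press 2 at (0,3):
1 1 0 1 1
0 1 0 0 0
0 0 1 0 1
0 1 1 0 1

After press 3 at (3,1):
1 1 0 1 1
0 1 0 0 0
0 1 1 0 1
1 0 0 0 1

After press 4 at (1,0):
0 1 0 1 1
1 0 0 0 0
1 1 1 0 1
1 0 0 0 1

After press 5 at (0,0):
1 0 0 1 1
0 0 0 0 0
1 1 1 0 1
1 0 0 0 1

After press 6 at (2,4):
1 0 0 1 1
0 0 0 0 1
1 1 1 1 0
1 0 0 0 0

After press 7 at (1,4):
1 0 0 1 0
0 0 0 1 0
1 1 1 1 1
1 0 0 0 0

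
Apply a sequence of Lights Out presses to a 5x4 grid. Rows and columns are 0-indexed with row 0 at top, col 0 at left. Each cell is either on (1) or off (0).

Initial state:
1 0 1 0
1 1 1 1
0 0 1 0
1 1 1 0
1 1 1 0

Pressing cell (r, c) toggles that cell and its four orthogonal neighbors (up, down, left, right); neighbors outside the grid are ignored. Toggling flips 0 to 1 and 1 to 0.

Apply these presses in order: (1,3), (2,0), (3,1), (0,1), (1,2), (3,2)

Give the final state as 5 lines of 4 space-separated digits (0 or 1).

Answer: 0 1 1 1
0 1 1 1
1 0 1 1
1 1 1 1
1 0 0 0

Derivation:
After press 1 at (1,3):
1 0 1 1
1 1 0 0
0 0 1 1
1 1 1 0
1 1 1 0

After press 2 at (2,0):
1 0 1 1
0 1 0 0
1 1 1 1
0 1 1 0
1 1 1 0

After press 3 at (3,1):
1 0 1 1
0 1 0 0
1 0 1 1
1 0 0 0
1 0 1 0

After press 4 at (0,1):
0 1 0 1
0 0 0 0
1 0 1 1
1 0 0 0
1 0 1 0

After press 5 at (1,2):
0 1 1 1
0 1 1 1
1 0 0 1
1 0 0 0
1 0 1 0

After press 6 at (3,2):
0 1 1 1
0 1 1 1
1 0 1 1
1 1 1 1
1 0 0 0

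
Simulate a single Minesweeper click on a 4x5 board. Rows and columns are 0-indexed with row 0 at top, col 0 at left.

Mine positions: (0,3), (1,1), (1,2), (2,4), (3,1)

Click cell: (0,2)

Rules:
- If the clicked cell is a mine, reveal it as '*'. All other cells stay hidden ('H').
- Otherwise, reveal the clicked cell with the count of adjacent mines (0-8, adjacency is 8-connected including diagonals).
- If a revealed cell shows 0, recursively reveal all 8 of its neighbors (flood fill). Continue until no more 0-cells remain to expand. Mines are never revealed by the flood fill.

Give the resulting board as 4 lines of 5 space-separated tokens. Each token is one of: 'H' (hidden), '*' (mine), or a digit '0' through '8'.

H H 3 H H
H H H H H
H H H H H
H H H H H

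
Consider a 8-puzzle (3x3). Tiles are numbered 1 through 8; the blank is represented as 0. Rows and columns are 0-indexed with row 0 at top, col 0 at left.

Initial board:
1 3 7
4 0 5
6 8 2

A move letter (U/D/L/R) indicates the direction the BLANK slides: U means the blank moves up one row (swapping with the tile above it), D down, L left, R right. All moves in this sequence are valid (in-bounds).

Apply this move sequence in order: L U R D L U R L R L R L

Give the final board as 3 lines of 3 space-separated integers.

After move 1 (L):
1 3 7
0 4 5
6 8 2

After move 2 (U):
0 3 7
1 4 5
6 8 2

After move 3 (R):
3 0 7
1 4 5
6 8 2

After move 4 (D):
3 4 7
1 0 5
6 8 2

After move 5 (L):
3 4 7
0 1 5
6 8 2

After move 6 (U):
0 4 7
3 1 5
6 8 2

After move 7 (R):
4 0 7
3 1 5
6 8 2

After move 8 (L):
0 4 7
3 1 5
6 8 2

After move 9 (R):
4 0 7
3 1 5
6 8 2

After move 10 (L):
0 4 7
3 1 5
6 8 2

After move 11 (R):
4 0 7
3 1 5
6 8 2

After move 12 (L):
0 4 7
3 1 5
6 8 2

Answer: 0 4 7
3 1 5
6 8 2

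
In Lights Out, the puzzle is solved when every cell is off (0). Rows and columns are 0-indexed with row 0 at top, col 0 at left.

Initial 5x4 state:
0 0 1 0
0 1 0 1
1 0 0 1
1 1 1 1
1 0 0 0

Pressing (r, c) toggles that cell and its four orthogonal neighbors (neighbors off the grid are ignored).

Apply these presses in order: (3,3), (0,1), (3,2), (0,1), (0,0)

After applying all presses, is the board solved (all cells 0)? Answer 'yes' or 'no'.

Answer: no

Derivation:
After press 1 at (3,3):
0 0 1 0
0 1 0 1
1 0 0 0
1 1 0 0
1 0 0 1

After press 2 at (0,1):
1 1 0 0
0 0 0 1
1 0 0 0
1 1 0 0
1 0 0 1

After press 3 at (3,2):
1 1 0 0
0 0 0 1
1 0 1 0
1 0 1 1
1 0 1 1

After press 4 at (0,1):
0 0 1 0
0 1 0 1
1 0 1 0
1 0 1 1
1 0 1 1

After press 5 at (0,0):
1 1 1 0
1 1 0 1
1 0 1 0
1 0 1 1
1 0 1 1

Lights still on: 14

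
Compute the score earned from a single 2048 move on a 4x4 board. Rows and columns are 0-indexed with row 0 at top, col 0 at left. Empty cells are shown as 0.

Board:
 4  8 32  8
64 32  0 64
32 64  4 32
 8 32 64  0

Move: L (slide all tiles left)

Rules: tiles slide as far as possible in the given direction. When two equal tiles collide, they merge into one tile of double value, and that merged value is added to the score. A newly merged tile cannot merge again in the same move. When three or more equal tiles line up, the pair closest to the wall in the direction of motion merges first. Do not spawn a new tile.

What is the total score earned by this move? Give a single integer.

Slide left:
row 0: [4, 8, 32, 8] -> [4, 8, 32, 8]  score +0 (running 0)
row 1: [64, 32, 0, 64] -> [64, 32, 64, 0]  score +0 (running 0)
row 2: [32, 64, 4, 32] -> [32, 64, 4, 32]  score +0 (running 0)
row 3: [8, 32, 64, 0] -> [8, 32, 64, 0]  score +0 (running 0)
Board after move:
 4  8 32  8
64 32 64  0
32 64  4 32
 8 32 64  0

Answer: 0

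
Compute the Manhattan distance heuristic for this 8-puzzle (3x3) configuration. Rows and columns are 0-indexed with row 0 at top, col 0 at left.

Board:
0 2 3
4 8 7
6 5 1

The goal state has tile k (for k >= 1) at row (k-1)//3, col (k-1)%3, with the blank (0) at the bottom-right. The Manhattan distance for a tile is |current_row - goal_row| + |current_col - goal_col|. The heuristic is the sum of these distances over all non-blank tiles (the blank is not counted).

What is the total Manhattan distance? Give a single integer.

Tile 2: at (0,1), goal (0,1), distance |0-0|+|1-1| = 0
Tile 3: at (0,2), goal (0,2), distance |0-0|+|2-2| = 0
Tile 4: at (1,0), goal (1,0), distance |1-1|+|0-0| = 0
Tile 8: at (1,1), goal (2,1), distance |1-2|+|1-1| = 1
Tile 7: at (1,2), goal (2,0), distance |1-2|+|2-0| = 3
Tile 6: at (2,0), goal (1,2), distance |2-1|+|0-2| = 3
Tile 5: at (2,1), goal (1,1), distance |2-1|+|1-1| = 1
Tile 1: at (2,2), goal (0,0), distance |2-0|+|2-0| = 4
Sum: 0 + 0 + 0 + 1 + 3 + 3 + 1 + 4 = 12

Answer: 12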